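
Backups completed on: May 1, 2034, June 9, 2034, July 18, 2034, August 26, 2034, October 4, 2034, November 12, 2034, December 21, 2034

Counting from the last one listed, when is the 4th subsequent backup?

May 26, 2035

Gaps between consecutive events: 39, 39, 39, 39, 39, 39 days — a constant 39-day interval.
December 21, 2034 + 39 days = January 29, 2035.
January 29, 2035 + 39 days = March 9, 2035.
March 9, 2035 + 39 days = April 17, 2035.
April 17, 2035 + 39 days = May 26, 2035.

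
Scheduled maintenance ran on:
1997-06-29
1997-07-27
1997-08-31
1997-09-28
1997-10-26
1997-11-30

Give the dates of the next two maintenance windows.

1997-12-28, 1998-01-25

All Sundays; the gaps (28, 35, 28, 28, 35) vary with month length.
This is the last Sunday of each month.
Last Sunday of December 1997: 1997-12-28.
January 1998 ends with Sunday 1998-01-25.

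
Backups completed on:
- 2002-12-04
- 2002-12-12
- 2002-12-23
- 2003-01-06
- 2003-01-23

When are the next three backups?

The spacing grows by 3 each time: 8, 11, 14, 17 days.
Next gap: 20 days. 2003-01-23 + 20 days = 2003-02-12.
Next gap: 23 days. 2003-02-12 + 23 days = 2003-03-07.
Next gap: 26 days. 2003-03-07 + 26 days = 2003-04-02.

2003-02-12, 2003-03-07, 2003-04-02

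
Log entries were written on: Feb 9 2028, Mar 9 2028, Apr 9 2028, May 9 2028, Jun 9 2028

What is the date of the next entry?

Jul 9 2028

Each date is the 9th; the gaps (29, 31, 30, 31) track the month lengths.
The rule is the 9th of each month.
July 2028: Jul 9 2028.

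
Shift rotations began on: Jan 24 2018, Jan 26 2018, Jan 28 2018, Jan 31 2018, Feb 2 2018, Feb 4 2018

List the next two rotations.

Gaps: 2, 2, 3, 2, 2 days — not constant, but cyclic with period 3.
The events fall on every Wednesday, Friday and Sunday.
Next Wednesday: Feb 7 2018.
Next Friday: Feb 9 2018.

Feb 7 2018, Feb 9 2018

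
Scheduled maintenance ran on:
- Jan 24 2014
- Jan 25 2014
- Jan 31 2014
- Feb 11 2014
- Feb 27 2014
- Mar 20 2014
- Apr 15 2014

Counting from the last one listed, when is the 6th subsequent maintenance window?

The spacing grows by 5 each time: 1, 6, 11, 16, 21, 26 days.
Next gap: 31 days. Apr 15 2014 + 31 days = May 16 2014.
Next gap: 36 days. May 16 2014 + 36 days = Jun 21 2014.
Next gap: 41 days. Jun 21 2014 + 41 days = Aug 1 2014.
Next gap: 46 days. Aug 1 2014 + 46 days = Sep 16 2014.
Next gap: 51 days. Sep 16 2014 + 51 days = Nov 6 2014.
Next gap: 56 days. Nov 6 2014 + 56 days = Jan 1 2015.

Jan 1 2015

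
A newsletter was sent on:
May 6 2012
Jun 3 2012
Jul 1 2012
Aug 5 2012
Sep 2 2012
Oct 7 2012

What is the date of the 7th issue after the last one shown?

May 5 2013

Gaps: 28, 28, 35, 28, 35 days — a mix of 28 and 35. Every date is a Sunday.
Each is the 1st Sunday of its month.
November 2012 — 1st Sunday is Nov 4 2012.
December 2012 — 1st Sunday is Dec 2 2012.
January 2013 — 1st Sunday is Jan 6 2013.
1st Sunday of February 2013: Feb 3 2013.
1st Sunday of March 2013: Mar 3 2013.
1st Sunday of April 2013: Apr 7 2013.
May 2013 — 1st Sunday is May 5 2013.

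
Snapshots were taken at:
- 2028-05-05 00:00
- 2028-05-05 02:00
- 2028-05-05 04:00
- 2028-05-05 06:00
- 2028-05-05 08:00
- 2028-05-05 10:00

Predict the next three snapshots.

2028-05-05 12:00, 2028-05-05 14:00, 2028-05-05 16:00

Spacing: 2, 2, 2, 2, 2 h — constant 2 h.
2028-05-05 10:00 + 2 h = 2028-05-05 12:00.
2028-05-05 12:00 + 2 h = 2028-05-05 14:00.
2028-05-05 14:00 + 2 h = 2028-05-05 16:00.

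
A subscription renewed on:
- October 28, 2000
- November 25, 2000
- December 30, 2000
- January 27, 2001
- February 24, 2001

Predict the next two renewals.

March 31, 2001; April 28, 2001

Every date is a Saturday; gaps 28, 35, 28, 28 days.
Each is the last Saturday of its month (at least one falls on the 29th or later, ruling out '4th Saturday').
March 2001 ends with Saturday March 31, 2001.
April 2001 ends with Saturday April 28, 2001.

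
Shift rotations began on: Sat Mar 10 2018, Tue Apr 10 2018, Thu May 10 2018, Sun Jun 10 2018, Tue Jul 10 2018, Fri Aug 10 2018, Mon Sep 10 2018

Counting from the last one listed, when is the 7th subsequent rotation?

Wed Apr 10 2019

The day-of-month is always 10 (31, 30, 31, 30, 31, 31 days between events).
So this recurs on the 10th of each month.
October 2018: Wed Oct 10 2018.
Next: November 2018 → Sat Nov 10 2018.
December 2018: Mon Dec 10 2018.
Next: January 2019 → Thu Jan 10 2019.
February 2019: Sun Feb 10 2019.
Next: March 2019 → Sun Mar 10 2019.
Next: April 2019 → Wed Apr 10 2019.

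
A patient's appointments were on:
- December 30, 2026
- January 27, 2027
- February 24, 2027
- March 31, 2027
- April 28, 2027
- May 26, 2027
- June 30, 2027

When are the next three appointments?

July 28, 2027; August 25, 2027; September 29, 2027

Every date is a Wednesday; gaps 28, 28, 35, 28, 28, 35 days.
Each is the last Wednesday of its month (at least one falls on the 29th or later, ruling out '4th Wednesday').
Last Wednesday of July 2027: July 28, 2027.
Last Wednesday of August 2027: August 25, 2027.
Last Wednesday of September 2027: September 29, 2027.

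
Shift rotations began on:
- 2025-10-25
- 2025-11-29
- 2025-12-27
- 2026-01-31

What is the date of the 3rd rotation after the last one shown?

These are Saturdays with 35, 28, 35-day gaps.
Each is the final Saturday of its month — 2025-11-29 is past the 28th, so '4th Saturday' doesn't fit.
Last Saturday of February 2026: 2026-02-28.
March 2026 ends with Saturday 2026-03-28.
Last Saturday of April 2026: 2026-04-25.

2026-04-25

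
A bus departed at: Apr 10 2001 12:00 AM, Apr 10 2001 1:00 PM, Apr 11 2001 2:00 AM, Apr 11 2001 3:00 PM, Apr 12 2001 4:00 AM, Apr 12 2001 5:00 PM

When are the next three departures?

The interval is a steady 13 hours (13, 13, 13, 13, 13).
Apr 12 2001 5:00 PM + 13 h = Apr 13 2001 6:00 AM.
Apr 13 2001 6:00 AM + 13 h = Apr 13 2001 7:00 PM.
Apr 13 2001 7:00 PM + 13 h = Apr 14 2001 8:00 AM.

Apr 13 2001 6:00 AM, Apr 13 2001 7:00 PM, Apr 14 2001 8:00 AM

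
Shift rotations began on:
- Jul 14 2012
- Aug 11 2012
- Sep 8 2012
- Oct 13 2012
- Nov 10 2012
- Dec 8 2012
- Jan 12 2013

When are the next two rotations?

Feb 9 2013, Mar 9 2013

All dates are Saturdays, 28, 28, 35, 28, 28, 35 days apart.
Specifically, the 2nd Saturday of each month.
2nd Saturday of February 2013: Feb 9 2013.
March 2013 — 2nd Saturday is Mar 9 2013.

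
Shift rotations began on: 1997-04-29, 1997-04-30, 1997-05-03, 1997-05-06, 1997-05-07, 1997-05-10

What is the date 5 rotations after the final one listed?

Gaps: 1, 3, 3, 1, 3 days — not constant, but cyclic with period 3.
The events fall on every Tuesday, Wednesday and Saturday.
The following Tuesday is 1997-05-13.
The following Wednesday is 1997-05-14.
Next Saturday: 1997-05-17.
The following Tuesday is 1997-05-20.
Next Wednesday: 1997-05-21.

1997-05-21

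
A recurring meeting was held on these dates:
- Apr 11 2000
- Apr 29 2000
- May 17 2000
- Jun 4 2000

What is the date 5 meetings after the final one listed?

The spacing is 18, 18, 18 days — always 18 days.
Jun 4 2000 + 18 days = Jun 22 2000.
Jun 22 2000 + 18 days = Jul 10 2000.
Jul 10 2000 + 18 days = Jul 28 2000.
Jul 28 2000 + 18 days = Aug 15 2000.
Aug 15 2000 + 18 days = Sep 2 2000.

Sep 2 2000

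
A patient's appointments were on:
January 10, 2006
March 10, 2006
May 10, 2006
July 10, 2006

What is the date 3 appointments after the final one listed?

Gaps: 59, 61, 61 days — not constant. Every event is on the 10th of the month.
Pattern: the 10th of every 2 months.
Next: September 2006 → September 10, 2006.
November 2006: November 10, 2006.
January 2007: January 10, 2007.

January 10, 2007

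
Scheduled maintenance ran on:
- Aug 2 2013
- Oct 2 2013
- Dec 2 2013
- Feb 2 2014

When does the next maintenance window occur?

Apr 2 2014

Each date is the 2nd; the gaps (61, 61, 62) track the month lengths.
The rule is the 2nd of every 2 months.
April 2014: Apr 2 2014.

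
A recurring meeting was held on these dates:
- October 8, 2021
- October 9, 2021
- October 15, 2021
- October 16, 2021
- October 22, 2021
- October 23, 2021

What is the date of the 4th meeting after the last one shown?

November 6, 2021

The gap pattern 1, 6, 1, 6, 1 repeats every 2 events.
These are the Fridays and Saturdays of each week.
The following Friday is October 29, 2021.
The following Saturday is October 30, 2021.
The following Friday is November 5, 2021.
The following Saturday is November 6, 2021.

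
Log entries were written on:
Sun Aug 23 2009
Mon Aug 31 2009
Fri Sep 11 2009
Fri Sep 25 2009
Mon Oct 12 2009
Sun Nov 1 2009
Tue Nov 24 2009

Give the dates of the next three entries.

Sun Dec 20 2009, Mon Jan 18 2010, Fri Feb 19 2010

The spacing grows by 3 each time: 8, 11, 14, 17, 20, 23 days.
Next gap: 26 days. Tue Nov 24 2009 + 26 days = Sun Dec 20 2009.
Next gap: 29 days. Sun Dec 20 2009 + 29 days = Mon Jan 18 2010.
Next gap: 32 days. Mon Jan 18 2010 + 32 days = Fri Feb 19 2010.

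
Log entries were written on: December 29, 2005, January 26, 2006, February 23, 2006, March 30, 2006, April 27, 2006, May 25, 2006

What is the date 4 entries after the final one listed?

September 28, 2006

All Thursdays; the gaps (28, 28, 35, 28, 28) vary with month length.
This is the last Thursday of each month.
Last Thursday of June 2006: June 29, 2006.
July 2006 ends with Thursday July 27, 2006.
August 2006 ends with Thursday August 31, 2006.
September 2006 ends with Thursday September 28, 2006.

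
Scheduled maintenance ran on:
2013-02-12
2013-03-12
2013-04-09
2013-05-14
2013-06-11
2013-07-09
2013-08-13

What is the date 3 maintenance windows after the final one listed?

2013-11-12

These are Tuesdays at 28- or 35-day spacing (28, 28, 35, 28, 28, 35).
The pattern: 2nd Tuesday of the month.
September 2013 — 2nd Tuesday is 2013-09-10.
2nd Tuesday of October 2013: 2013-10-08.
November 2013 — 2nd Tuesday is 2013-11-12.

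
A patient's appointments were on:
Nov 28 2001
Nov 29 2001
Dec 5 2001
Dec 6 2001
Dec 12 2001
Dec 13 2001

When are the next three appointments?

Gaps: 1, 6, 1, 6, 1 days — not constant, but cyclic with period 2.
The events fall on every Wednesday and Thursday.
Next Wednesday: Dec 19 2001.
The following Thursday is Dec 20 2001.
The following Wednesday is Dec 26 2001.

Dec 19 2001, Dec 20 2001, Dec 26 2001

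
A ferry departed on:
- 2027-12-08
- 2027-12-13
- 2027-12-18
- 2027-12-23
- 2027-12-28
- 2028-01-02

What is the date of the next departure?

The spacing is 5, 5, 5, 5, 5 days — always 5 days.
2028-01-02 + 5 days = 2028-01-07.

2028-01-07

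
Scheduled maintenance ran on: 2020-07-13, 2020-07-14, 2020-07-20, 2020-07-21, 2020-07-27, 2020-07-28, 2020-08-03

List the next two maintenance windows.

2020-08-04, 2020-08-10

Gaps: 1, 6, 1, 6, 1, 6 days — not constant, but cyclic with period 2.
The events fall on every Monday and Tuesday.
Next Tuesday: 2020-08-04.
Next Monday: 2020-08-10.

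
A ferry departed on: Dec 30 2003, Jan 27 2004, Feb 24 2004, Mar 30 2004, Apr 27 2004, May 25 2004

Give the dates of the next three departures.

These are Tuesdays with 28, 28, 35, 28, 28-day gaps.
Each is the final Tuesday of its month — Dec 30 2003 is past the 28th, so '4th Tuesday' doesn't fit.
June 2004 ends with Tuesday Jun 29 2004.
July 2004 ends with Tuesday Jul 27 2004.
Last Tuesday of August 2004: Aug 31 2004.

Jun 29 2004, Jul 27 2004, Aug 31 2004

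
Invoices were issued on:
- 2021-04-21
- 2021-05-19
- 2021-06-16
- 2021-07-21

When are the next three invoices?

All dates are Wednesdays, 28, 28, 35 days apart.
Specifically, the 3rd Wednesday of each month.
3rd Wednesday of August 2021: 2021-08-18.
September 2021 — 3rd Wednesday is 2021-09-15.
October 2021 — 3rd Wednesday is 2021-10-20.

2021-08-18, 2021-09-15, 2021-10-20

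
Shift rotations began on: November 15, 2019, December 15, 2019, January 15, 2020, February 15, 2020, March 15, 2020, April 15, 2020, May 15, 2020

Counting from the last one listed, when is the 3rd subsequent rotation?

Each date is the 15th; the gaps (30, 31, 31, 29, 31, 30) track the month lengths.
The rule is the 15th of each month.
June 2020: June 15, 2020.
July 2020: July 15, 2020.
Next: August 2020 → August 15, 2020.

August 15, 2020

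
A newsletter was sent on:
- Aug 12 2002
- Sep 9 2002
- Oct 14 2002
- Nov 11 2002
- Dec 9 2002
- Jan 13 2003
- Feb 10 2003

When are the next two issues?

These are Mondays at 28- or 35-day spacing (28, 35, 28, 28, 35, 28).
The pattern: 2nd Monday of the month.
2nd Monday of March 2003: Mar 10 2003.
April 2003 — 2nd Monday is Apr 14 2003.

Mar 10 2003, Apr 14 2003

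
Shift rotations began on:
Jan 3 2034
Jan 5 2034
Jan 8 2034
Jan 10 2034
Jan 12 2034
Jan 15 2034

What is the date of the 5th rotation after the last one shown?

Gaps: 2, 3, 2, 2, 3 days — not constant, but cyclic with period 3.
The events fall on every Tuesday, Thursday and Sunday.
The following Tuesday is Jan 17 2034.
The following Thursday is Jan 19 2034.
Next Sunday: Jan 22 2034.
Next Tuesday: Jan 24 2034.
Next Thursday: Jan 26 2034.

Jan 26 2034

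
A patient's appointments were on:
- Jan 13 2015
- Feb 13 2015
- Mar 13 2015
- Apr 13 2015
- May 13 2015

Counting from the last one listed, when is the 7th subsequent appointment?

Each date is the 13th; the gaps (31, 28, 31, 30) track the month lengths.
The rule is the 13th of each month.
June 2015: Jun 13 2015.
Next: July 2015 → Jul 13 2015.
August 2015: Aug 13 2015.
Next: September 2015 → Sep 13 2015.
October 2015: Oct 13 2015.
Next: November 2015 → Nov 13 2015.
Next: December 2015 → Dec 13 2015.

Dec 13 2015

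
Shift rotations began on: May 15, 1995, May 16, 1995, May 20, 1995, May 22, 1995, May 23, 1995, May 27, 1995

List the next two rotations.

May 29, 1995; May 30, 1995

Every event lands on a Monday or Tuesday or Saturday (gaps cycle 1, 4, 2, 1, 4).
So the schedule is: every Monday, Tuesday and Saturday.
Next Monday: May 29, 1995.
The following Tuesday is May 30, 1995.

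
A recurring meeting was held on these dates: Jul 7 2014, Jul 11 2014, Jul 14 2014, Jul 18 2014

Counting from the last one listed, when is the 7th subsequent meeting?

Aug 11 2014

The gap pattern 4, 3, 4 repeats every 2 events.
These are the Mondays and Fridays of each week.
The following Monday is Jul 21 2014.
Next Friday: Jul 25 2014.
The following Monday is Jul 28 2014.
Next Friday: Aug 1 2014.
The following Monday is Aug 4 2014.
Next Friday: Aug 8 2014.
The following Monday is Aug 11 2014.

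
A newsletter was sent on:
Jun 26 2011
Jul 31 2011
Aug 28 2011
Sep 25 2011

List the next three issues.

These are Sundays with 35, 28, 28-day gaps.
Each is the final Sunday of its month — Jul 31 2011 is past the 28th, so '4th Sunday' doesn't fit.
October 2011 ends with Sunday Oct 30 2011.
November 2011 ends with Sunday Nov 27 2011.
December 2011 ends with Sunday Dec 25 2011.

Oct 30 2011, Nov 27 2011, Dec 25 2011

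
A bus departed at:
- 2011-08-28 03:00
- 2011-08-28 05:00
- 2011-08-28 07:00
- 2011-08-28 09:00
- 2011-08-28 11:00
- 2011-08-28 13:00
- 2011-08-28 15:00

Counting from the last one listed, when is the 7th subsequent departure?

Spacing: 2, 2, 2, 2, 2, 2 h — constant 2 h.
2011-08-28 15:00 + 2 h = 2011-08-28 17:00.
2011-08-28 17:00 + 2 h = 2011-08-28 19:00.
2011-08-28 19:00 + 2 h = 2011-08-28 21:00.
2011-08-28 21:00 + 2 h = 2011-08-28 23:00.
2011-08-28 23:00 + 2 h = 2011-08-29 01:00.
2011-08-29 01:00 + 2 h = 2011-08-29 03:00.
2011-08-29 03:00 + 2 h = 2011-08-29 05:00.

2011-08-29 05:00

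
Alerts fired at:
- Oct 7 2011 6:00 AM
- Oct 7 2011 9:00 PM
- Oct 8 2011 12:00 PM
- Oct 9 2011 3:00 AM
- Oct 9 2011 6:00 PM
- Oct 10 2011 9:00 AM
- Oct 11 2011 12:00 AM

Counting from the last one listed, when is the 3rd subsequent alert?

Spacing: 15, 15, 15, 15, 15, 15 h — constant 15 h.
Oct 11 2011 12:00 AM + 15 h = Oct 11 2011 3:00 PM.
Oct 11 2011 3:00 PM + 15 h = Oct 12 2011 6:00 AM.
Oct 12 2011 6:00 AM + 15 h = Oct 12 2011 9:00 PM.

Oct 12 2011 9:00 PM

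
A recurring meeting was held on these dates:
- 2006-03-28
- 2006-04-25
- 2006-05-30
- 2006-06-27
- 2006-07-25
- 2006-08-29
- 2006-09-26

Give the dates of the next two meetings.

All Tuesdays; the gaps (28, 35, 28, 28, 35, 28) vary with month length.
This is the last Tuesday of each month.
October 2006 ends with Tuesday 2006-10-31.
November 2006 ends with Tuesday 2006-11-28.

2006-10-31, 2006-11-28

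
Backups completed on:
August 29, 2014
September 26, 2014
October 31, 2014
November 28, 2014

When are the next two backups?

These are Fridays with 28, 35, 28-day gaps.
Each is the final Friday of its month — August 29, 2014 is past the 28th, so '4th Friday' doesn't fit.
December 2014 ends with Friday December 26, 2014.
January 2015 ends with Friday January 30, 2015.

December 26, 2014; January 30, 2015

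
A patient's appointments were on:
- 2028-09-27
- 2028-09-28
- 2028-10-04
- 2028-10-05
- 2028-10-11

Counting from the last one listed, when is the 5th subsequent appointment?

2028-10-26

Every event lands on a Wednesday or Thursday (gaps cycle 1, 6, 1, 6).
So the schedule is: every Wednesday and Thursday.
Next Thursday: 2028-10-12.
The following Wednesday is 2028-10-18.
Next Thursday: 2028-10-19.
The following Wednesday is 2028-10-25.
The following Thursday is 2028-10-26.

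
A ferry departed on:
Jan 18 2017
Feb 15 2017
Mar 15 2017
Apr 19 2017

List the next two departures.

Gaps: 28, 28, 35 days — a mix of 28 and 35. Every date is a Wednesday.
Each is the 3rd Wednesday of its month.
May 2017 — 3rd Wednesday is May 17 2017.
3rd Wednesday of June 2017: Jun 21 2017.

May 17 2017, Jun 21 2017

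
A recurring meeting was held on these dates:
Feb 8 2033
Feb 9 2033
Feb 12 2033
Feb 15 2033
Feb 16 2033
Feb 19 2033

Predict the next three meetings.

Feb 22 2033, Feb 23 2033, Feb 26 2033

Gaps: 1, 3, 3, 1, 3 days — not constant, but cyclic with period 3.
The events fall on every Tuesday, Wednesday and Saturday.
The following Tuesday is Feb 22 2033.
The following Wednesday is Feb 23 2033.
Next Saturday: Feb 26 2033.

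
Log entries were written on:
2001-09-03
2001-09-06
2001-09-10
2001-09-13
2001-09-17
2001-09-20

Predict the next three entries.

2001-09-24, 2001-09-27, 2001-10-01

The gap pattern 3, 4, 3, 4, 3 repeats every 2 events.
These are the Mondays and Thursdays of each week.
The following Monday is 2001-09-24.
The following Thursday is 2001-09-27.
The following Monday is 2001-10-01.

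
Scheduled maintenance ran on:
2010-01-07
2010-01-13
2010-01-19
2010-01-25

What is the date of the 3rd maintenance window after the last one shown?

Every event comes 6 days after the last (6, 6, 6).
2010-01-25 + 6 days = 2010-01-31.
2010-01-31 + 6 days = 2010-02-06.
2010-02-06 + 6 days = 2010-02-12.

2010-02-12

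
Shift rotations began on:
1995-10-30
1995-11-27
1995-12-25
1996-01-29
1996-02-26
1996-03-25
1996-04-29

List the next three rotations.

All Mondays; the gaps (28, 28, 35, 28, 28, 35) vary with month length.
This is the last Monday of each month.
May 1996 ends with Monday 1996-05-27.
Last Monday of June 1996: 1996-06-24.
Last Monday of July 1996: 1996-07-29.

1996-05-27, 1996-06-24, 1996-07-29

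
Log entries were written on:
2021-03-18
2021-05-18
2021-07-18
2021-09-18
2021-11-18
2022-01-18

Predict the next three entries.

2022-03-18, 2022-05-18, 2022-07-18

Each date is the 18th; the gaps (61, 61, 62, 61, 61) track the month lengths.
The rule is the 18th of every 2 months.
Next: March 2022 → 2022-03-18.
May 2022: 2022-05-18.
Next: July 2022 → 2022-07-18.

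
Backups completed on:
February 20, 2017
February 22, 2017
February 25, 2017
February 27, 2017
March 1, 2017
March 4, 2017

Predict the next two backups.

March 6, 2017; March 8, 2017

Every event lands on a Monday or Wednesday or Saturday (gaps cycle 2, 3, 2, 2, 3).
So the schedule is: every Monday, Wednesday and Saturday.
Next Monday: March 6, 2017.
The following Wednesday is March 8, 2017.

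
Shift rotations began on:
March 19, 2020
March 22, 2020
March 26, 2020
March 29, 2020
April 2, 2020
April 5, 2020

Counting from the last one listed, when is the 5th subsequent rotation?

April 23, 2020

Every event lands on a Thursday or Sunday (gaps cycle 3, 4, 3, 4, 3).
So the schedule is: every Thursday and Sunday.
Next Thursday: April 9, 2020.
Next Sunday: April 12, 2020.
The following Thursday is April 16, 2020.
Next Sunday: April 19, 2020.
Next Thursday: April 23, 2020.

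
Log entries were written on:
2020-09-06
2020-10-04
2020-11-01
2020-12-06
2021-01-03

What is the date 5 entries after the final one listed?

2021-06-06

Gaps: 28, 28, 35, 28 days — a mix of 28 and 35. Every date is a Sunday.
Each is the 1st Sunday of its month.
February 2021 — 1st Sunday is 2021-02-07.
March 2021 — 1st Sunday is 2021-03-07.
1st Sunday of April 2021: 2021-04-04.
May 2021 — 1st Sunday is 2021-05-02.
1st Sunday of June 2021: 2021-06-06.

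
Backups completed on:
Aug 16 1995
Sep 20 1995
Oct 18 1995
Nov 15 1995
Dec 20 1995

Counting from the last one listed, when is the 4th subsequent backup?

Gaps: 35, 28, 28, 35 days — a mix of 28 and 35. Every date is a Wednesday.
Each is the 3rd Wednesday of its month.
3rd Wednesday of January 1996: Jan 17 1996.
February 1996 — 3rd Wednesday is Feb 21 1996.
3rd Wednesday of March 1996: Mar 20 1996.
April 1996 — 3rd Wednesday is Apr 17 1996.

Apr 17 1996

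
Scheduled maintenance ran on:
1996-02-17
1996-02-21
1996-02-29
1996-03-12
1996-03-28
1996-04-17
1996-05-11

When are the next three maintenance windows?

Gaps: 4, 8, 12, 16, 20, 24 days — each gap is 4 larger than the previous one.
Next gap: 28 days. 1996-05-11 + 28 days = 1996-06-08.
Next gap: 32 days. 1996-06-08 + 32 days = 1996-07-10.
Next gap: 36 days. 1996-07-10 + 36 days = 1996-08-15.

1996-06-08, 1996-07-10, 1996-08-15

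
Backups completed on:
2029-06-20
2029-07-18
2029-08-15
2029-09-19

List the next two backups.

2029-10-17, 2029-11-21

All dates are Wednesdays, 28, 28, 35 days apart.
Specifically, the 3rd Wednesday of each month.
3rd Wednesday of October 2029: 2029-10-17.
November 2029 — 3rd Wednesday is 2029-11-21.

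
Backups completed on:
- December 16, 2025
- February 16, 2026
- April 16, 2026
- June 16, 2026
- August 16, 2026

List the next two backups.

The day-of-month is always 16 (62, 59, 61, 61 days between events).
So this recurs on the 16th of every 2 months.
Next: October 2026 → October 16, 2026.
Next: December 2026 → December 16, 2026.

October 16, 2026; December 16, 2026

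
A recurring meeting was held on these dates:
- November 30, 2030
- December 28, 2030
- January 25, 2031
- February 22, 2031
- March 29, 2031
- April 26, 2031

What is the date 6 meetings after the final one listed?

All Saturdays; the gaps (28, 28, 28, 35, 28) vary with month length.
This is the last Saturday of each month.
Last Saturday of May 2031: May 31, 2031.
Last Saturday of June 2031: June 28, 2031.
Last Saturday of July 2031: July 26, 2031.
Last Saturday of August 2031: August 30, 2031.
September 2031 ends with Saturday September 27, 2031.
October 2031 ends with Saturday October 25, 2031.

October 25, 2031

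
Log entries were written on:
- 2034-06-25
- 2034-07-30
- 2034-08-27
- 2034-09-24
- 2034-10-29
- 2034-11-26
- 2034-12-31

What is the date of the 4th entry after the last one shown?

2035-04-29

These are Sundays with 35, 28, 28, 35, 28, 35-day gaps.
Each is the final Sunday of its month — 2034-07-30 is past the 28th, so '4th Sunday' doesn't fit.
January 2035 ends with Sunday 2035-01-28.
Last Sunday of February 2035: 2035-02-25.
March 2035 ends with Sunday 2035-03-25.
Last Sunday of April 2035: 2035-04-29.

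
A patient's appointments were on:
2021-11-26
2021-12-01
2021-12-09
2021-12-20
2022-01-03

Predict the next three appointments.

2022-01-20, 2022-02-09, 2022-03-04

The spacing grows by 3 each time: 5, 8, 11, 14 days.
Next gap: 17 days. 2022-01-03 + 17 days = 2022-01-20.
Next gap: 20 days. 2022-01-20 + 20 days = 2022-02-09.
Next gap: 23 days. 2022-02-09 + 23 days = 2022-03-04.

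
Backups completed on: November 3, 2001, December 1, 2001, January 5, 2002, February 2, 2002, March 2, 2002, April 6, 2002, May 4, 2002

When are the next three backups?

Gaps: 28, 35, 28, 28, 35, 28 days — a mix of 28 and 35. Every date is a Saturday.
Each is the 1st Saturday of its month.
1st Saturday of June 2002: June 1, 2002.
July 2002 — 1st Saturday is July 6, 2002.
1st Saturday of August 2002: August 3, 2002.

June 1, 2002; July 6, 2002; August 3, 2002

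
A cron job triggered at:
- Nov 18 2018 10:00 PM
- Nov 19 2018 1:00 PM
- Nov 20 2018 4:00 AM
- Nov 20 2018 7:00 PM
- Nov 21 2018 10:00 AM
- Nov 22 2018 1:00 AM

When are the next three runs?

Gaps: 15, 15, 15, 15, 15 hours — each event is 15 hours after the previous one.
Nov 22 2018 1:00 AM + 15 h = Nov 22 2018 4:00 PM.
Nov 22 2018 4:00 PM + 15 h = Nov 23 2018 7:00 AM.
Nov 23 2018 7:00 AM + 15 h = Nov 23 2018 10:00 PM.

Nov 22 2018 4:00 PM, Nov 23 2018 7:00 AM, Nov 23 2018 10:00 PM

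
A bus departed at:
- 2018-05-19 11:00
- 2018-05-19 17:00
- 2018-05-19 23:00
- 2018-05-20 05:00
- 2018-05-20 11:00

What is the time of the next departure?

The interval is a steady 6 hours (6, 6, 6, 6).
2018-05-20 11:00 + 6 h = 2018-05-20 17:00.

2018-05-20 17:00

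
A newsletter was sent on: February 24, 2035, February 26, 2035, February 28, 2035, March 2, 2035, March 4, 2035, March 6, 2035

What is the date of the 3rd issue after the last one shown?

Gaps between consecutive events: 2, 2, 2, 2, 2 days — a constant 2-day interval.
March 6, 2035 + 2 days = March 8, 2035.
March 8, 2035 + 2 days = March 10, 2035.
March 10, 2035 + 2 days = March 12, 2035.

March 12, 2035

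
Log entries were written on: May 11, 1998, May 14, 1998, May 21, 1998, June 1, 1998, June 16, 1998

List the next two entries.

July 5, 1998; July 28, 1998

Gaps: 3, 7, 11, 15 days — each gap is 4 larger than the previous one.
Next gap: 19 days. June 16, 1998 + 19 days = July 5, 1998.
Next gap: 23 days. July 5, 1998 + 23 days = July 28, 1998.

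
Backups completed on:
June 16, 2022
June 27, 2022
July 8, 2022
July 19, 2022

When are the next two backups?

July 30, 2022; August 10, 2022

The spacing is 11, 11, 11 days — always 11 days.
July 19, 2022 + 11 days = July 30, 2022.
July 30, 2022 + 11 days = August 10, 2022.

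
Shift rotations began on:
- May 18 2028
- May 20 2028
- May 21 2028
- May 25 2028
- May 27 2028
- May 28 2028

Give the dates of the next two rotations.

Jun 1 2028, Jun 3 2028

The gap pattern 2, 1, 4, 2, 1 repeats every 3 events.
These are the Thursdays, Saturdays and Sundays of each week.
The following Thursday is Jun 1 2028.
The following Saturday is Jun 3 2028.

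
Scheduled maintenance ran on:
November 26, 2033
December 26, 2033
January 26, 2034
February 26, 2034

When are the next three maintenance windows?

Each date is the 26th; the gaps (30, 31, 31) track the month lengths.
The rule is the 26th of each month.
March 2034: March 26, 2034.
April 2034: April 26, 2034.
Next: May 2034 → May 26, 2034.

March 26, 2034; April 26, 2034; May 26, 2034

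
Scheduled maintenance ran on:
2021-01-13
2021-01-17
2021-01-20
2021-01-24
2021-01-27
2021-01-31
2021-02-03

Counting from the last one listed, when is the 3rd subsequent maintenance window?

2021-02-14

Every event lands on a Wednesday or Sunday (gaps cycle 4, 3, 4, 3, 4, 3).
So the schedule is: every Wednesday and Sunday.
The following Sunday is 2021-02-07.
The following Wednesday is 2021-02-10.
The following Sunday is 2021-02-14.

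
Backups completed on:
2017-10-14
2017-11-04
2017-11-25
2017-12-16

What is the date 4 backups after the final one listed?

The spacing is 21, 21, 21 days — always 21 days.
2017-12-16 + 21 days = 2018-01-06.
2018-01-06 + 21 days = 2018-01-27.
2018-01-27 + 21 days = 2018-02-17.
2018-02-17 + 21 days = 2018-03-10.

2018-03-10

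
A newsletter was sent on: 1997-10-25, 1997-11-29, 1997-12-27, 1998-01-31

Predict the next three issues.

Every date is a Saturday; gaps 35, 28, 35 days.
Each is the last Saturday of its month (at least one falls on the 29th or later, ruling out '4th Saturday').
February 1998 ends with Saturday 1998-02-28.
Last Saturday of March 1998: 1998-03-28.
April 1998 ends with Saturday 1998-04-25.

1998-02-28, 1998-03-28, 1998-04-25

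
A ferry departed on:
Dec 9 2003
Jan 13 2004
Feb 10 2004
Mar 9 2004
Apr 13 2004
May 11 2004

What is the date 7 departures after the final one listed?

All dates are Tuesdays, 35, 28, 28, 35, 28 days apart.
Specifically, the 2nd Tuesday of each month.
2nd Tuesday of June 2004: Jun 8 2004.
July 2004 — 2nd Tuesday is Jul 13 2004.
August 2004 — 2nd Tuesday is Aug 10 2004.
2nd Tuesday of September 2004: Sep 14 2004.
October 2004 — 2nd Tuesday is Oct 12 2004.
2nd Tuesday of November 2004: Nov 9 2004.
December 2004 — 2nd Tuesday is Dec 14 2004.

Dec 14 2004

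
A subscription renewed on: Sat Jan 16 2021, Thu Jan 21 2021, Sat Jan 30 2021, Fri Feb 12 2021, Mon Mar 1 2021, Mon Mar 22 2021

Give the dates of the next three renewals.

Fri Apr 16 2021, Sat May 15 2021, Thu Jun 17 2021

Gaps: 5, 9, 13, 17, 21 days — each gap is 4 larger than the previous one.
Next gap: 25 days. Mon Mar 22 2021 + 25 days = Fri Apr 16 2021.
Next gap: 29 days. Fri Apr 16 2021 + 29 days = Sat May 15 2021.
Next gap: 33 days. Sat May 15 2021 + 33 days = Thu Jun 17 2021.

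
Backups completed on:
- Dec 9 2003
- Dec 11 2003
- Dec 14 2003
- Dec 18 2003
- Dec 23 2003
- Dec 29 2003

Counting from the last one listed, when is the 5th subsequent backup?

Intervals are 2, 3, 4, 5, 6 days — an arithmetic progression with common difference 1.
Next gap: 7 days. Dec 29 2003 + 7 days = Jan 5 2004.
Next gap: 8 days. Jan 5 2004 + 8 days = Jan 13 2004.
Next gap: 9 days. Jan 13 2004 + 9 days = Jan 22 2004.
Next gap: 10 days. Jan 22 2004 + 10 days = Feb 1 2004.
Next gap: 11 days. Feb 1 2004 + 11 days = Feb 12 2004.

Feb 12 2004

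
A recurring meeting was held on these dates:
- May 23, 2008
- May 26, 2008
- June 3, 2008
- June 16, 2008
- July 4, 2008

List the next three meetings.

Intervals are 3, 8, 13, 18 days — an arithmetic progression with common difference 5.
Next gap: 23 days. July 4, 2008 + 23 days = July 27, 2008.
Next gap: 28 days. July 27, 2008 + 28 days = August 24, 2008.
Next gap: 33 days. August 24, 2008 + 33 days = September 26, 2008.

July 27, 2008; August 24, 2008; September 26, 2008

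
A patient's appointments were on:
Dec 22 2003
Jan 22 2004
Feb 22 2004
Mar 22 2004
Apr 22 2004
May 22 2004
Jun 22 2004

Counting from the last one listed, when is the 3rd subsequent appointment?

Sep 22 2004

Gaps: 31, 31, 29, 31, 30, 31 days — not constant. Every event is on the 22nd of the month.
Pattern: the 22nd of each month.
July 2004: Jul 22 2004.
August 2004: Aug 22 2004.
Next: September 2004 → Sep 22 2004.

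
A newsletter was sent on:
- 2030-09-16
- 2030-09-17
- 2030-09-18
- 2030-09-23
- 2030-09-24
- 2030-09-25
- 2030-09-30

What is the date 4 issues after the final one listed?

2030-10-08

The gap pattern 1, 1, 5, 1, 1, 5 repeats every 3 events.
These are the Mondays, Tuesdays and Wednesdays of each week.
The following Tuesday is 2030-10-01.
Next Wednesday: 2030-10-02.
The following Monday is 2030-10-07.
Next Tuesday: 2030-10-08.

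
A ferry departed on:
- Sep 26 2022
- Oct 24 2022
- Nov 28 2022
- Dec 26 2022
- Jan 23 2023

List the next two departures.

Feb 27 2023, Mar 27 2023

These are Mondays at 28- or 35-day spacing (28, 35, 28, 28).
The pattern: 4th Monday of the month.
4th Monday of February 2023: Feb 27 2023.
March 2023 — 4th Monday is Mar 27 2023.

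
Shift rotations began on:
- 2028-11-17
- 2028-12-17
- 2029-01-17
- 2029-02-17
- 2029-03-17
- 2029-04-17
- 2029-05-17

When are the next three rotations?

2029-06-17, 2029-07-17, 2029-08-17

Gaps: 30, 31, 31, 28, 31, 30 days — not constant. Every event is on the 17th of the month.
Pattern: the 17th of each month.
Next: June 2029 → 2029-06-17.
Next: July 2029 → 2029-07-17.
August 2029: 2029-08-17.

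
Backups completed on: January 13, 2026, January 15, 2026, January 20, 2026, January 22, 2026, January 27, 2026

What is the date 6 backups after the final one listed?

The gap pattern 2, 5, 2, 5 repeats every 2 events.
These are the Tuesdays and Thursdays of each week.
Next Thursday: January 29, 2026.
The following Tuesday is February 3, 2026.
Next Thursday: February 5, 2026.
The following Tuesday is February 10, 2026.
Next Thursday: February 12, 2026.
Next Tuesday: February 17, 2026.

February 17, 2026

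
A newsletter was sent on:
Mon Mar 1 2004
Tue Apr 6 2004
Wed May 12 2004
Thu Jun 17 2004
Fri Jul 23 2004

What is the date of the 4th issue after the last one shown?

Gaps between consecutive events: 36, 36, 36, 36 days — a constant 36-day interval.
Fri Jul 23 2004 + 36 days = Sat Aug 28 2004.
Sat Aug 28 2004 + 36 days = Sun Oct 3 2004.
Sun Oct 3 2004 + 36 days = Mon Nov 8 2004.
Mon Nov 8 2004 + 36 days = Tue Dec 14 2004.

Tue Dec 14 2004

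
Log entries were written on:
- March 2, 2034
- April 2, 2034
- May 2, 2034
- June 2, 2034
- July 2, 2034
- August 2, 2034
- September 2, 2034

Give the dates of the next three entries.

Each date is the 2nd; the gaps (31, 30, 31, 30, 31, 31) track the month lengths.
The rule is the 2nd of each month.
Next: October 2034 → October 2, 2034.
November 2034: November 2, 2034.
December 2034: December 2, 2034.

October 2, 2034; November 2, 2034; December 2, 2034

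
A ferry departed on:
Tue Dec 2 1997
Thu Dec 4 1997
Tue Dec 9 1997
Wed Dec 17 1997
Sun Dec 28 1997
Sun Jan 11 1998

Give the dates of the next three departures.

Wed Jan 28 1998, Tue Feb 17 1998, Thu Mar 12 1998

The spacing grows by 3 each time: 2, 5, 8, 11, 14 days.
Next gap: 17 days. Sun Jan 11 1998 + 17 days = Wed Jan 28 1998.
Next gap: 20 days. Wed Jan 28 1998 + 20 days = Tue Feb 17 1998.
Next gap: 23 days. Tue Feb 17 1998 + 23 days = Thu Mar 12 1998.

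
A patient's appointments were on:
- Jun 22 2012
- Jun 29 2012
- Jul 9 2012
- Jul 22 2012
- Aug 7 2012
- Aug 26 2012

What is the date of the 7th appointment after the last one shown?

Mar 31 2013

Intervals are 7, 10, 13, 16, 19 days — an arithmetic progression with common difference 3.
Next gap: 22 days. Aug 26 2012 + 22 days = Sep 17 2012.
Next gap: 25 days. Sep 17 2012 + 25 days = Oct 12 2012.
Next gap: 28 days. Oct 12 2012 + 28 days = Nov 9 2012.
Next gap: 31 days. Nov 9 2012 + 31 days = Dec 10 2012.
Next gap: 34 days. Dec 10 2012 + 34 days = Jan 13 2013.
Next gap: 37 days. Jan 13 2013 + 37 days = Feb 19 2013.
Next gap: 40 days. Feb 19 2013 + 40 days = Mar 31 2013.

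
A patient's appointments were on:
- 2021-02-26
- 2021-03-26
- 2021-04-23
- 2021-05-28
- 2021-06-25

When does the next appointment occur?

2021-07-23

All dates are Fridays, 28, 28, 35, 28 days apart.
Specifically, the 4th Friday of each month.
July 2021 — 4th Friday is 2021-07-23.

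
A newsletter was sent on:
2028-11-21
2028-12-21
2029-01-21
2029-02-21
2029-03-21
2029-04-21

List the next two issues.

2029-05-21, 2029-06-21

Each date is the 21st; the gaps (30, 31, 31, 28, 31) track the month lengths.
The rule is the 21st of each month.
May 2029: 2029-05-21.
Next: June 2029 → 2029-06-21.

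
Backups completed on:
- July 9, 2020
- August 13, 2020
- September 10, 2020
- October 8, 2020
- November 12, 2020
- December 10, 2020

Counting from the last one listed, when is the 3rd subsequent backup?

Gaps: 35, 28, 28, 35, 28 days — a mix of 28 and 35. Every date is a Thursday.
Each is the 2nd Thursday of its month.
January 2021 — 2nd Thursday is January 14, 2021.
February 2021 — 2nd Thursday is February 11, 2021.
2nd Thursday of March 2021: March 11, 2021.

March 11, 2021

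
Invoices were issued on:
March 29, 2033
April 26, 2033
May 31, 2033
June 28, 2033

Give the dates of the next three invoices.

Every date is a Tuesday; gaps 28, 35, 28 days.
Each is the last Tuesday of its month (at least one falls on the 29th or later, ruling out '4th Tuesday').
July 2033 ends with Tuesday July 26, 2033.
August 2033 ends with Tuesday August 30, 2033.
September 2033 ends with Tuesday September 27, 2033.

July 26, 2033; August 30, 2033; September 27, 2033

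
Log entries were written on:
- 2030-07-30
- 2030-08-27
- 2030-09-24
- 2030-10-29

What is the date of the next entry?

All Tuesdays; the gaps (28, 28, 35) vary with month length.
This is the last Tuesday of each month.
November 2030 ends with Tuesday 2030-11-26.

2030-11-26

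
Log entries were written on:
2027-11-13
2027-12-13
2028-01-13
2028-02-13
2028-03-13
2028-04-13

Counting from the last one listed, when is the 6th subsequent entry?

2028-10-13

The day-of-month is always 13 (30, 31, 31, 29, 31 days between events).
So this recurs on the 13th of each month.
Next: May 2028 → 2028-05-13.
June 2028: 2028-06-13.
Next: July 2028 → 2028-07-13.
August 2028: 2028-08-13.
September 2028: 2028-09-13.
Next: October 2028 → 2028-10-13.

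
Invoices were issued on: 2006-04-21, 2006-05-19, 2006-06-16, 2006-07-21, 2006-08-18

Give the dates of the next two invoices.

All dates are Fridays, 28, 28, 35, 28 days apart.
Specifically, the 3rd Friday of each month.
September 2006 — 3rd Friday is 2006-09-15.
October 2006 — 3rd Friday is 2006-10-20.

2006-09-15, 2006-10-20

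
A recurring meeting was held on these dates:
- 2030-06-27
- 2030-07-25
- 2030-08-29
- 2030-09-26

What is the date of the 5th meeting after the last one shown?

2031-02-27

These are Thursdays with 28, 35, 28-day gaps.
Each is the final Thursday of its month — 2030-08-29 is past the 28th, so '4th Thursday' doesn't fit.
Last Thursday of October 2030: 2030-10-31.
Last Thursday of November 2030: 2030-11-28.
December 2030 ends with Thursday 2030-12-26.
Last Thursday of January 2031: 2031-01-30.
Last Thursday of February 2031: 2031-02-27.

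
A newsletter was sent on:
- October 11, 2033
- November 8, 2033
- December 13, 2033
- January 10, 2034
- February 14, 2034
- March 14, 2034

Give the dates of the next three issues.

These are Tuesdays at 28- or 35-day spacing (28, 35, 28, 35, 28).
The pattern: 2nd Tuesday of the month.
April 2034 — 2nd Tuesday is April 11, 2034.
2nd Tuesday of May 2034: May 9, 2034.
2nd Tuesday of June 2034: June 13, 2034.

April 11, 2034; May 9, 2034; June 13, 2034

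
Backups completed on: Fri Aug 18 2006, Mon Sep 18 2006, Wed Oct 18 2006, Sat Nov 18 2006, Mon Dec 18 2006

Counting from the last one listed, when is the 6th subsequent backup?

Each date is the 18th; the gaps (31, 30, 31, 30) track the month lengths.
The rule is the 18th of each month.
Next: January 2007 → Thu Jan 18 2007.
Next: February 2007 → Sun Feb 18 2007.
Next: March 2007 → Sun Mar 18 2007.
April 2007: Wed Apr 18 2007.
May 2007: Fri May 18 2007.
June 2007: Mon Jun 18 2007.

Mon Jun 18 2007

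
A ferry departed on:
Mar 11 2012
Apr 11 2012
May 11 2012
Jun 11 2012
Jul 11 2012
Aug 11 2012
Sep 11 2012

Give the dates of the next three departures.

Oct 11 2012, Nov 11 2012, Dec 11 2012

Gaps: 31, 30, 31, 30, 31, 31 days — not constant. Every event is on the 11th of the month.
Pattern: the 11th of each month.
Next: October 2012 → Oct 11 2012.
Next: November 2012 → Nov 11 2012.
Next: December 2012 → Dec 11 2012.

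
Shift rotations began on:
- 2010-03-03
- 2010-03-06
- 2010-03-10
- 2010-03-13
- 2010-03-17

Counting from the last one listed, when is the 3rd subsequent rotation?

Every event lands on a Wednesday or Saturday (gaps cycle 3, 4, 3, 4).
So the schedule is: every Wednesday and Saturday.
Next Saturday: 2010-03-20.
The following Wednesday is 2010-03-24.
The following Saturday is 2010-03-27.

2010-03-27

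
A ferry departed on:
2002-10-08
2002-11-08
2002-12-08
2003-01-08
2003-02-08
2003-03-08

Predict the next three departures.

Each date is the 8th; the gaps (31, 30, 31, 31, 28) track the month lengths.
The rule is the 8th of each month.
April 2003: 2003-04-08.
May 2003: 2003-05-08.
June 2003: 2003-06-08.

2003-04-08, 2003-05-08, 2003-06-08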